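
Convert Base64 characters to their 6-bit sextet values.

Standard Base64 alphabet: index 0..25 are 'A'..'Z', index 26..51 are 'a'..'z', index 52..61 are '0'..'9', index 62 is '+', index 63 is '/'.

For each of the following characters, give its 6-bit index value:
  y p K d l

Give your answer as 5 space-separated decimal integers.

Answer: 50 41 10 29 37

Derivation:
'y': a..z range, 26 + ord('y') − ord('a') = 50
'p': a..z range, 26 + ord('p') − ord('a') = 41
'K': A..Z range, ord('K') − ord('A') = 10
'd': a..z range, 26 + ord('d') − ord('a') = 29
'l': a..z range, 26 + ord('l') − ord('a') = 37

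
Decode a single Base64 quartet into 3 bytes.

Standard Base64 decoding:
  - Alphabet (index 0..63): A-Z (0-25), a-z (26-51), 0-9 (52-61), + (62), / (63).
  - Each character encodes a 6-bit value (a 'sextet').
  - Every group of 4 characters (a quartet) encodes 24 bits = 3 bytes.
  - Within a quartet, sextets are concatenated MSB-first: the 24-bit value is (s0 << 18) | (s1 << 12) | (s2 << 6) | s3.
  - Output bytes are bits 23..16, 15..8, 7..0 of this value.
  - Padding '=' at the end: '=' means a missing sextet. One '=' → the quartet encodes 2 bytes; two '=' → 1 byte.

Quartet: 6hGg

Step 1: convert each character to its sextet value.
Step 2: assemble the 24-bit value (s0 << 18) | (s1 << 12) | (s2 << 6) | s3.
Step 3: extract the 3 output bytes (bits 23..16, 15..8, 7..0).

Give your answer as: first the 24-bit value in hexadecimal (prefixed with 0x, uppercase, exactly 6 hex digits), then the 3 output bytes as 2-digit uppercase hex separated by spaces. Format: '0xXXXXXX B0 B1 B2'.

Answer: 0xEA11A0 EA 11 A0

Derivation:
Sextets: 6=58, h=33, G=6, g=32
24-bit: (58<<18) | (33<<12) | (6<<6) | 32
      = 0xE80000 | 0x021000 | 0x000180 | 0x000020
      = 0xEA11A0
Bytes: (v>>16)&0xFF=EA, (v>>8)&0xFF=11, v&0xFF=A0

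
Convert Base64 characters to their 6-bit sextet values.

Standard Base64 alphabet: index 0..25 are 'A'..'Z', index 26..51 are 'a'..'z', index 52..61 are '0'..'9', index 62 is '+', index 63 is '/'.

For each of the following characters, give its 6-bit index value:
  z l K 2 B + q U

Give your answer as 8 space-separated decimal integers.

'z': a..z range, 26 + ord('z') − ord('a') = 51
'l': a..z range, 26 + ord('l') − ord('a') = 37
'K': A..Z range, ord('K') − ord('A') = 10
'2': 0..9 range, 52 + ord('2') − ord('0') = 54
'B': A..Z range, ord('B') − ord('A') = 1
'+': index 62
'q': a..z range, 26 + ord('q') − ord('a') = 42
'U': A..Z range, ord('U') − ord('A') = 20

Answer: 51 37 10 54 1 62 42 20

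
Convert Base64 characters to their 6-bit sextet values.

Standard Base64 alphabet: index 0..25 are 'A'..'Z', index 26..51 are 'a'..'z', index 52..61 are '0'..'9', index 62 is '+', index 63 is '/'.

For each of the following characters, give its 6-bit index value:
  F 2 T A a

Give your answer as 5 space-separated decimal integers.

Answer: 5 54 19 0 26

Derivation:
'F': A..Z range, ord('F') − ord('A') = 5
'2': 0..9 range, 52 + ord('2') − ord('0') = 54
'T': A..Z range, ord('T') − ord('A') = 19
'A': A..Z range, ord('A') − ord('A') = 0
'a': a..z range, 26 + ord('a') − ord('a') = 26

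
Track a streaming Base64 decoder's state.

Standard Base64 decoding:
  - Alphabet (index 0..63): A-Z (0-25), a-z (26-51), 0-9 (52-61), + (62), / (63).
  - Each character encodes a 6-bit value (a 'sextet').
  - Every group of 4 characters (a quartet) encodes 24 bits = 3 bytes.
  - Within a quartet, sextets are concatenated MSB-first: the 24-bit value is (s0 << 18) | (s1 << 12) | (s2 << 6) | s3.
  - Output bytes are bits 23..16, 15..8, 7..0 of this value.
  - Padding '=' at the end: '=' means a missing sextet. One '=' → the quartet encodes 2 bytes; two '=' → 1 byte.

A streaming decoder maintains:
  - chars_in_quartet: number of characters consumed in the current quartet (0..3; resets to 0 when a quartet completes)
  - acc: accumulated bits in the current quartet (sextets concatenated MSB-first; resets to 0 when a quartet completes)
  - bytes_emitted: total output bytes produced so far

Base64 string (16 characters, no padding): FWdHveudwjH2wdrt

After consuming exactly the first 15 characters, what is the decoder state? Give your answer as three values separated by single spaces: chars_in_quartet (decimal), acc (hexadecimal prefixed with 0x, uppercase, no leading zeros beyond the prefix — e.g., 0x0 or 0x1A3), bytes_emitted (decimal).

After char 0 ('F'=5): chars_in_quartet=1 acc=0x5 bytes_emitted=0
After char 1 ('W'=22): chars_in_quartet=2 acc=0x156 bytes_emitted=0
After char 2 ('d'=29): chars_in_quartet=3 acc=0x559D bytes_emitted=0
After char 3 ('H'=7): chars_in_quartet=4 acc=0x156747 -> emit 15 67 47, reset; bytes_emitted=3
After char 4 ('v'=47): chars_in_quartet=1 acc=0x2F bytes_emitted=3
After char 5 ('e'=30): chars_in_quartet=2 acc=0xBDE bytes_emitted=3
After char 6 ('u'=46): chars_in_quartet=3 acc=0x2F7AE bytes_emitted=3
After char 7 ('d'=29): chars_in_quartet=4 acc=0xBDEB9D -> emit BD EB 9D, reset; bytes_emitted=6
After char 8 ('w'=48): chars_in_quartet=1 acc=0x30 bytes_emitted=6
After char 9 ('j'=35): chars_in_quartet=2 acc=0xC23 bytes_emitted=6
After char 10 ('H'=7): chars_in_quartet=3 acc=0x308C7 bytes_emitted=6
After char 11 ('2'=54): chars_in_quartet=4 acc=0xC231F6 -> emit C2 31 F6, reset; bytes_emitted=9
After char 12 ('w'=48): chars_in_quartet=1 acc=0x30 bytes_emitted=9
After char 13 ('d'=29): chars_in_quartet=2 acc=0xC1D bytes_emitted=9
After char 14 ('r'=43): chars_in_quartet=3 acc=0x3076B bytes_emitted=9

Answer: 3 0x3076B 9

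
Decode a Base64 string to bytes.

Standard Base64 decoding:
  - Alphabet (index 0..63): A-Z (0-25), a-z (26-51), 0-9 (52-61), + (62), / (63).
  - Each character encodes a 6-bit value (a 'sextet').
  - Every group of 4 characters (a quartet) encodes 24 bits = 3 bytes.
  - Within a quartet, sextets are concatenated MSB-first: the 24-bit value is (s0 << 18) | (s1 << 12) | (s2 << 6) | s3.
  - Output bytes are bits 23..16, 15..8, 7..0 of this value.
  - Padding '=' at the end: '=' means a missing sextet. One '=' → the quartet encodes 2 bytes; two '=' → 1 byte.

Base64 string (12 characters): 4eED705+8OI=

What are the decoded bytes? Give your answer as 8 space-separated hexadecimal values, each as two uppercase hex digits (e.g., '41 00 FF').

Answer: E1 E1 03 EF 4E 7E F0 E2

Derivation:
After char 0 ('4'=56): chars_in_quartet=1 acc=0x38 bytes_emitted=0
After char 1 ('e'=30): chars_in_quartet=2 acc=0xE1E bytes_emitted=0
After char 2 ('E'=4): chars_in_quartet=3 acc=0x38784 bytes_emitted=0
After char 3 ('D'=3): chars_in_quartet=4 acc=0xE1E103 -> emit E1 E1 03, reset; bytes_emitted=3
After char 4 ('7'=59): chars_in_quartet=1 acc=0x3B bytes_emitted=3
After char 5 ('0'=52): chars_in_quartet=2 acc=0xEF4 bytes_emitted=3
After char 6 ('5'=57): chars_in_quartet=3 acc=0x3BD39 bytes_emitted=3
After char 7 ('+'=62): chars_in_quartet=4 acc=0xEF4E7E -> emit EF 4E 7E, reset; bytes_emitted=6
After char 8 ('8'=60): chars_in_quartet=1 acc=0x3C bytes_emitted=6
After char 9 ('O'=14): chars_in_quartet=2 acc=0xF0E bytes_emitted=6
After char 10 ('I'=8): chars_in_quartet=3 acc=0x3C388 bytes_emitted=6
Padding '=': partial quartet acc=0x3C388 -> emit F0 E2; bytes_emitted=8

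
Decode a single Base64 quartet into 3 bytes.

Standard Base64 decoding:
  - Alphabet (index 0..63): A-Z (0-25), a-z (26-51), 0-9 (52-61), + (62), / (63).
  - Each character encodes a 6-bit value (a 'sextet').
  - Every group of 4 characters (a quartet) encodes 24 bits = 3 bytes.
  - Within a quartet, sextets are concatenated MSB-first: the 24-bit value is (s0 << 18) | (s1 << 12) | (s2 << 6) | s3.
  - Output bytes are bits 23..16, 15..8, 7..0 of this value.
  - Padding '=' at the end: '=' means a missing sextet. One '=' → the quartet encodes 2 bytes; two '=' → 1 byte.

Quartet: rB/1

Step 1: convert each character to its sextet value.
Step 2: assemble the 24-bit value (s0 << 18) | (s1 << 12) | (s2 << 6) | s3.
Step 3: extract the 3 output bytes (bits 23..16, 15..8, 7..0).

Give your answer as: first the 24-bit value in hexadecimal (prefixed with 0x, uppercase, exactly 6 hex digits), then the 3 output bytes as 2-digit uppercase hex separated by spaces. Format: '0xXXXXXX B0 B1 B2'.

Answer: 0xAC1FF5 AC 1F F5

Derivation:
Sextets: r=43, B=1, /=63, 1=53
24-bit: (43<<18) | (1<<12) | (63<<6) | 53
      = 0xAC0000 | 0x001000 | 0x000FC0 | 0x000035
      = 0xAC1FF5
Bytes: (v>>16)&0xFF=AC, (v>>8)&0xFF=1F, v&0xFF=F5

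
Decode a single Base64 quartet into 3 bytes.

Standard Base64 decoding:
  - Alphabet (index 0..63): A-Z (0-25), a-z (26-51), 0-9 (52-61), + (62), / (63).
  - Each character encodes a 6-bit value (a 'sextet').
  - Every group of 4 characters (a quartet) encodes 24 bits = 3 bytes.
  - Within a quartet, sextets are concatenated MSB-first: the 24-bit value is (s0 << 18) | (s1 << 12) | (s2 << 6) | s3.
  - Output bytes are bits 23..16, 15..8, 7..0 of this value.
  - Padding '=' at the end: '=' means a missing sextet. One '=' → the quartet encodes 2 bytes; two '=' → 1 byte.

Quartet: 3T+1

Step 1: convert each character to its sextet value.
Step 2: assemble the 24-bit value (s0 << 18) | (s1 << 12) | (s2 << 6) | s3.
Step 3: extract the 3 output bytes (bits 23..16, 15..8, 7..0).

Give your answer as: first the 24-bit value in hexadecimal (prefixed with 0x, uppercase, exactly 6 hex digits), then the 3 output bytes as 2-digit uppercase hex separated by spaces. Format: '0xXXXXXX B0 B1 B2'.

Answer: 0xDD3FB5 DD 3F B5

Derivation:
Sextets: 3=55, T=19, +=62, 1=53
24-bit: (55<<18) | (19<<12) | (62<<6) | 53
      = 0xDC0000 | 0x013000 | 0x000F80 | 0x000035
      = 0xDD3FB5
Bytes: (v>>16)&0xFF=DD, (v>>8)&0xFF=3F, v&0xFF=B5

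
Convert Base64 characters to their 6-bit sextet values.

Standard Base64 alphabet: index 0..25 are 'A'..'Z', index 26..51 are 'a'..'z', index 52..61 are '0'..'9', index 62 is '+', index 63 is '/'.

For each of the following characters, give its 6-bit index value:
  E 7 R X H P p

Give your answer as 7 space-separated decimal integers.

Answer: 4 59 17 23 7 15 41

Derivation:
'E': A..Z range, ord('E') − ord('A') = 4
'7': 0..9 range, 52 + ord('7') − ord('0') = 59
'R': A..Z range, ord('R') − ord('A') = 17
'X': A..Z range, ord('X') − ord('A') = 23
'H': A..Z range, ord('H') − ord('A') = 7
'P': A..Z range, ord('P') − ord('A') = 15
'p': a..z range, 26 + ord('p') − ord('a') = 41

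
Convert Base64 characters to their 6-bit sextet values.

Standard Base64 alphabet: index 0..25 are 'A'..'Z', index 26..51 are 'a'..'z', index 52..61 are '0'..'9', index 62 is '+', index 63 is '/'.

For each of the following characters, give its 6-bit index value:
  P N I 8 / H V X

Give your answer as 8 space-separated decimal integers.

Answer: 15 13 8 60 63 7 21 23

Derivation:
'P': A..Z range, ord('P') − ord('A') = 15
'N': A..Z range, ord('N') − ord('A') = 13
'I': A..Z range, ord('I') − ord('A') = 8
'8': 0..9 range, 52 + ord('8') − ord('0') = 60
'/': index 63
'H': A..Z range, ord('H') − ord('A') = 7
'V': A..Z range, ord('V') − ord('A') = 21
'X': A..Z range, ord('X') − ord('A') = 23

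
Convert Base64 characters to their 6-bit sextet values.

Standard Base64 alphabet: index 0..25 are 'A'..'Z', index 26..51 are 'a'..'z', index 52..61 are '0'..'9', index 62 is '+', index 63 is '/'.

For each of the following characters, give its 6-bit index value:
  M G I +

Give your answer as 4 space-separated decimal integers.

Answer: 12 6 8 62

Derivation:
'M': A..Z range, ord('M') − ord('A') = 12
'G': A..Z range, ord('G') − ord('A') = 6
'I': A..Z range, ord('I') − ord('A') = 8
'+': index 62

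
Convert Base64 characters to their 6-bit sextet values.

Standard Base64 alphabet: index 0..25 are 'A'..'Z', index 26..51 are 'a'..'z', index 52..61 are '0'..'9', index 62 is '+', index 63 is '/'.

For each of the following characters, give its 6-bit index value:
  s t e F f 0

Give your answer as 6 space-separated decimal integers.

's': a..z range, 26 + ord('s') − ord('a') = 44
't': a..z range, 26 + ord('t') − ord('a') = 45
'e': a..z range, 26 + ord('e') − ord('a') = 30
'F': A..Z range, ord('F') − ord('A') = 5
'f': a..z range, 26 + ord('f') − ord('a') = 31
'0': 0..9 range, 52 + ord('0') − ord('0') = 52

Answer: 44 45 30 5 31 52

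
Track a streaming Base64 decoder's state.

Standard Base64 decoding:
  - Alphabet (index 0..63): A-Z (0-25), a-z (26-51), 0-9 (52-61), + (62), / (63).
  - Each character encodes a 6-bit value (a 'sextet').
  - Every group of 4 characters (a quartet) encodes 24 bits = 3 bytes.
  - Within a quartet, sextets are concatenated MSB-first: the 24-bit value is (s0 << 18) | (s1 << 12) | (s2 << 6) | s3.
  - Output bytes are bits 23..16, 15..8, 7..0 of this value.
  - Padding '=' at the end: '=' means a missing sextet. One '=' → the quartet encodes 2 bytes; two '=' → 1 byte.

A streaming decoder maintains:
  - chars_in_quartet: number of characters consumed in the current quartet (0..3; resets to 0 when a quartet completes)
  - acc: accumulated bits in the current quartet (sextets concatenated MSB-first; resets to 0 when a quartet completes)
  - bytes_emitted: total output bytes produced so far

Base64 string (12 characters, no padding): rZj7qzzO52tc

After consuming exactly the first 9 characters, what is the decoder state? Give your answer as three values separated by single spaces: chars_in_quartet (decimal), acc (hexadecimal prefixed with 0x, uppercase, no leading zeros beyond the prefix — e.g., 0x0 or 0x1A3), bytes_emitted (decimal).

Answer: 1 0x39 6

Derivation:
After char 0 ('r'=43): chars_in_quartet=1 acc=0x2B bytes_emitted=0
After char 1 ('Z'=25): chars_in_quartet=2 acc=0xAD9 bytes_emitted=0
After char 2 ('j'=35): chars_in_quartet=3 acc=0x2B663 bytes_emitted=0
After char 3 ('7'=59): chars_in_quartet=4 acc=0xAD98FB -> emit AD 98 FB, reset; bytes_emitted=3
After char 4 ('q'=42): chars_in_quartet=1 acc=0x2A bytes_emitted=3
After char 5 ('z'=51): chars_in_quartet=2 acc=0xAB3 bytes_emitted=3
After char 6 ('z'=51): chars_in_quartet=3 acc=0x2ACF3 bytes_emitted=3
After char 7 ('O'=14): chars_in_quartet=4 acc=0xAB3CCE -> emit AB 3C CE, reset; bytes_emitted=6
After char 8 ('5'=57): chars_in_quartet=1 acc=0x39 bytes_emitted=6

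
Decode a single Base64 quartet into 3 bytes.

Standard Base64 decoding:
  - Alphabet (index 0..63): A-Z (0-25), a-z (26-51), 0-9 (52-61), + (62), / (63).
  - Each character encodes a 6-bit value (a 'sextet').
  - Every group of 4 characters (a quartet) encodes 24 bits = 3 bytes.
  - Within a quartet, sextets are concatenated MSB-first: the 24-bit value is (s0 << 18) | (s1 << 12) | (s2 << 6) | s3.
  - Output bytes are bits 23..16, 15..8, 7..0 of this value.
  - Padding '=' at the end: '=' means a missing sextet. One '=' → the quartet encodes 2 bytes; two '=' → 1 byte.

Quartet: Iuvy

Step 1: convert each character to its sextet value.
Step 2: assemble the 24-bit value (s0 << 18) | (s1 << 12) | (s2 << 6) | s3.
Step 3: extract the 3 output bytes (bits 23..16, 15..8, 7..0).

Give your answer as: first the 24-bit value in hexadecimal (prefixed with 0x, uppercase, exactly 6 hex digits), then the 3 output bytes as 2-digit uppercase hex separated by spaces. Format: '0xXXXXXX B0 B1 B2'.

Sextets: I=8, u=46, v=47, y=50
24-bit: (8<<18) | (46<<12) | (47<<6) | 50
      = 0x200000 | 0x02E000 | 0x000BC0 | 0x000032
      = 0x22EBF2
Bytes: (v>>16)&0xFF=22, (v>>8)&0xFF=EB, v&0xFF=F2

Answer: 0x22EBF2 22 EB F2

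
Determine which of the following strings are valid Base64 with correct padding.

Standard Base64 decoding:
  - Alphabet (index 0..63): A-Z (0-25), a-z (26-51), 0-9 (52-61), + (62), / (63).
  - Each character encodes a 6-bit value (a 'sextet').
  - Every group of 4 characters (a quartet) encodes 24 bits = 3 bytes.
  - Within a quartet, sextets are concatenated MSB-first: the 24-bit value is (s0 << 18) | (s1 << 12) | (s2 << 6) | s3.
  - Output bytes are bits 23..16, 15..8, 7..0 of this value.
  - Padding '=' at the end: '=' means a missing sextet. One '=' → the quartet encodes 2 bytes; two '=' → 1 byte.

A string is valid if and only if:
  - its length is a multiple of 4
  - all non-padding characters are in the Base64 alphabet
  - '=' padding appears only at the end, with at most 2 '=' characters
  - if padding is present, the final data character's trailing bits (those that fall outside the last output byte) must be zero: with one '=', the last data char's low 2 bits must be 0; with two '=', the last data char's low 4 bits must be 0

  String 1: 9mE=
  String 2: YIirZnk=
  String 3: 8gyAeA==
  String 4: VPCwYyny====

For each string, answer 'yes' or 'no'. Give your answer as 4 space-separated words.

String 1: '9mE=' → valid
String 2: 'YIirZnk=' → valid
String 3: '8gyAeA==' → valid
String 4: 'VPCwYyny====' → invalid (4 pad chars (max 2))

Answer: yes yes yes no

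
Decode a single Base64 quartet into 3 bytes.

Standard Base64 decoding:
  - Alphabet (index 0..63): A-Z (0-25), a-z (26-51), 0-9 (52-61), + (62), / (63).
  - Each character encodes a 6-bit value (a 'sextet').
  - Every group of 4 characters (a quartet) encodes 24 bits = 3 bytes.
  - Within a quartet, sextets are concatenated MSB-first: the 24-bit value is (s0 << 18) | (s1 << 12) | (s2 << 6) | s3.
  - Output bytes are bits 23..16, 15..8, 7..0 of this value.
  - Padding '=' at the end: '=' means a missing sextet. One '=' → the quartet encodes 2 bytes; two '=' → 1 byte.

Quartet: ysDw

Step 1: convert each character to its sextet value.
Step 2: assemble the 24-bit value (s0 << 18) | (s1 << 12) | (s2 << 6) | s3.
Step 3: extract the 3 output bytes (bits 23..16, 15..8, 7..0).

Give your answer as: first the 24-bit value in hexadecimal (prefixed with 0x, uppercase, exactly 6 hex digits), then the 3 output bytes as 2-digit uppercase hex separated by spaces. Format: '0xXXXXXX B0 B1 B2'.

Answer: 0xCAC0F0 CA C0 F0

Derivation:
Sextets: y=50, s=44, D=3, w=48
24-bit: (50<<18) | (44<<12) | (3<<6) | 48
      = 0xC80000 | 0x02C000 | 0x0000C0 | 0x000030
      = 0xCAC0F0
Bytes: (v>>16)&0xFF=CA, (v>>8)&0xFF=C0, v&0xFF=F0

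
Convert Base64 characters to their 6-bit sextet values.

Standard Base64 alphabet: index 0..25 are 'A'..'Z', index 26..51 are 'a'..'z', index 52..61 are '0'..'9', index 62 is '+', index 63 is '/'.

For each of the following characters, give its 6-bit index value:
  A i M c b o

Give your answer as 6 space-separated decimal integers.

Answer: 0 34 12 28 27 40

Derivation:
'A': A..Z range, ord('A') − ord('A') = 0
'i': a..z range, 26 + ord('i') − ord('a') = 34
'M': A..Z range, ord('M') − ord('A') = 12
'c': a..z range, 26 + ord('c') − ord('a') = 28
'b': a..z range, 26 + ord('b') − ord('a') = 27
'o': a..z range, 26 + ord('o') − ord('a') = 40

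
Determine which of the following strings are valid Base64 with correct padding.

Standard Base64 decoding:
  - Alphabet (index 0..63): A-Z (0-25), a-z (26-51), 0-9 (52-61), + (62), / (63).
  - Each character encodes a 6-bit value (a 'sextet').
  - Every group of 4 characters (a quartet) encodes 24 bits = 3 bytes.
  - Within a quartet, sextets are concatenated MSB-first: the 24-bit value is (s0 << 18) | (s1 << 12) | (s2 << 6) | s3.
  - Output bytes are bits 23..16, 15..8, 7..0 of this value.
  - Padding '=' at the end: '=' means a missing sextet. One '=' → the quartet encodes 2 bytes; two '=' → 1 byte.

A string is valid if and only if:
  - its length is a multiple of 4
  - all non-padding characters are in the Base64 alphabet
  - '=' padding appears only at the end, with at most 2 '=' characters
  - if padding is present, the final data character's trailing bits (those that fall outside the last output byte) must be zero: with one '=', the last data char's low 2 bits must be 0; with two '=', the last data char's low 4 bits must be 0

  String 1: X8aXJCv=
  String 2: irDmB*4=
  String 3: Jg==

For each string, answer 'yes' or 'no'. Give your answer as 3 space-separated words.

Answer: no no yes

Derivation:
String 1: 'X8aXJCv=' → invalid (bad trailing bits)
String 2: 'irDmB*4=' → invalid (bad char(s): ['*'])
String 3: 'Jg==' → valid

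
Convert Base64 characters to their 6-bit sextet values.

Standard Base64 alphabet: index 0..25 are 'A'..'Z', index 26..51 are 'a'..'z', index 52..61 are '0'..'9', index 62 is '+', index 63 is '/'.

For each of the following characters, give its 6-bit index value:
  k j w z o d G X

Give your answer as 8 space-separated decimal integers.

Answer: 36 35 48 51 40 29 6 23

Derivation:
'k': a..z range, 26 + ord('k') − ord('a') = 36
'j': a..z range, 26 + ord('j') − ord('a') = 35
'w': a..z range, 26 + ord('w') − ord('a') = 48
'z': a..z range, 26 + ord('z') − ord('a') = 51
'o': a..z range, 26 + ord('o') − ord('a') = 40
'd': a..z range, 26 + ord('d') − ord('a') = 29
'G': A..Z range, ord('G') − ord('A') = 6
'X': A..Z range, ord('X') − ord('A') = 23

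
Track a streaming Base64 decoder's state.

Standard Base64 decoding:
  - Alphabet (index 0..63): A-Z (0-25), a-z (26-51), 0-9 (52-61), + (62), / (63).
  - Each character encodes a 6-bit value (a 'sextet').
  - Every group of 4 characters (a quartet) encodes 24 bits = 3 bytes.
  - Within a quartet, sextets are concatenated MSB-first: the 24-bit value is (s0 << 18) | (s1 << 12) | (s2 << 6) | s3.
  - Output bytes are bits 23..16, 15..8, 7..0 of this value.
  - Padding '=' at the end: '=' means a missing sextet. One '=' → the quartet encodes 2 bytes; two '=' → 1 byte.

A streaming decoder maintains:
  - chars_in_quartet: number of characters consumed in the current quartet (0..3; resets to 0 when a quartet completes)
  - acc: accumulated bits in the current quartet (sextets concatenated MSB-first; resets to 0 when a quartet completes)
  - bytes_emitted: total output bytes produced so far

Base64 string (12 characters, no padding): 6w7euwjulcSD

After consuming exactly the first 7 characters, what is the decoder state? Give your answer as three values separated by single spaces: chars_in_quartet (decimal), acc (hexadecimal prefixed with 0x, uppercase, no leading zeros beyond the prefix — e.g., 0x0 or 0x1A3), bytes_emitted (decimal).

Answer: 3 0x2EC23 3

Derivation:
After char 0 ('6'=58): chars_in_quartet=1 acc=0x3A bytes_emitted=0
After char 1 ('w'=48): chars_in_quartet=2 acc=0xEB0 bytes_emitted=0
After char 2 ('7'=59): chars_in_quartet=3 acc=0x3AC3B bytes_emitted=0
After char 3 ('e'=30): chars_in_quartet=4 acc=0xEB0EDE -> emit EB 0E DE, reset; bytes_emitted=3
After char 4 ('u'=46): chars_in_quartet=1 acc=0x2E bytes_emitted=3
After char 5 ('w'=48): chars_in_quartet=2 acc=0xBB0 bytes_emitted=3
After char 6 ('j'=35): chars_in_quartet=3 acc=0x2EC23 bytes_emitted=3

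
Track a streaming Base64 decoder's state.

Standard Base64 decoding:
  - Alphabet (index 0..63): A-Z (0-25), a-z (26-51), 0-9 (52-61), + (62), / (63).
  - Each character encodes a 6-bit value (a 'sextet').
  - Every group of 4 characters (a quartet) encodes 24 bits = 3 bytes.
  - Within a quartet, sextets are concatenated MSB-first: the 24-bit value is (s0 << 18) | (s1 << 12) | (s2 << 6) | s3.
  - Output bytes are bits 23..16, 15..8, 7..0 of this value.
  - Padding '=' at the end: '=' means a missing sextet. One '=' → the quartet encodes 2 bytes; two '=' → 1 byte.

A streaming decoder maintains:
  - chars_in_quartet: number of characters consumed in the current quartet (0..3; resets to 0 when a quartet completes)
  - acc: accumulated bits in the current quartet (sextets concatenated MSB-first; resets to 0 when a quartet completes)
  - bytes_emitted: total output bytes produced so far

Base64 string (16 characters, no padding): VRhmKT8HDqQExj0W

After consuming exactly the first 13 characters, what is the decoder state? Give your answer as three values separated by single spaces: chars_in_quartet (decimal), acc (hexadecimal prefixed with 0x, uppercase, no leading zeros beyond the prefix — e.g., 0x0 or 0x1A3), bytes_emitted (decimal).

Answer: 1 0x31 9

Derivation:
After char 0 ('V'=21): chars_in_quartet=1 acc=0x15 bytes_emitted=0
After char 1 ('R'=17): chars_in_quartet=2 acc=0x551 bytes_emitted=0
After char 2 ('h'=33): chars_in_quartet=3 acc=0x15461 bytes_emitted=0
After char 3 ('m'=38): chars_in_quartet=4 acc=0x551866 -> emit 55 18 66, reset; bytes_emitted=3
After char 4 ('K'=10): chars_in_quartet=1 acc=0xA bytes_emitted=3
After char 5 ('T'=19): chars_in_quartet=2 acc=0x293 bytes_emitted=3
After char 6 ('8'=60): chars_in_quartet=3 acc=0xA4FC bytes_emitted=3
After char 7 ('H'=7): chars_in_quartet=4 acc=0x293F07 -> emit 29 3F 07, reset; bytes_emitted=6
After char 8 ('D'=3): chars_in_quartet=1 acc=0x3 bytes_emitted=6
After char 9 ('q'=42): chars_in_quartet=2 acc=0xEA bytes_emitted=6
After char 10 ('Q'=16): chars_in_quartet=3 acc=0x3A90 bytes_emitted=6
After char 11 ('E'=4): chars_in_quartet=4 acc=0xEA404 -> emit 0E A4 04, reset; bytes_emitted=9
After char 12 ('x'=49): chars_in_quartet=1 acc=0x31 bytes_emitted=9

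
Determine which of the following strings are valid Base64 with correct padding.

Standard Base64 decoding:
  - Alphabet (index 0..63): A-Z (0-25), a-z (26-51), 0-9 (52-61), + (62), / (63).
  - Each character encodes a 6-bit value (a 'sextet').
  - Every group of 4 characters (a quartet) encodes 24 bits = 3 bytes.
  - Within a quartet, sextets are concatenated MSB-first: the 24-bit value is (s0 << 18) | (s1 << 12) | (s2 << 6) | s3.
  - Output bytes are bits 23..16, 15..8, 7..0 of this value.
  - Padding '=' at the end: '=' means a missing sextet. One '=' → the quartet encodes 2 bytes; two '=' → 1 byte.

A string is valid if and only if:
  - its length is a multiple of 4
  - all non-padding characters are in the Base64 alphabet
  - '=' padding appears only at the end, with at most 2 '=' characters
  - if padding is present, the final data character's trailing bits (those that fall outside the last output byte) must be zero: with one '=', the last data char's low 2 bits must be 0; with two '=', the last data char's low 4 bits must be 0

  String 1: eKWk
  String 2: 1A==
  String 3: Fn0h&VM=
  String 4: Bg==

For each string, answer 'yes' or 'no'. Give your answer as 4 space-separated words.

Answer: yes yes no yes

Derivation:
String 1: 'eKWk' → valid
String 2: '1A==' → valid
String 3: 'Fn0h&VM=' → invalid (bad char(s): ['&'])
String 4: 'Bg==' → valid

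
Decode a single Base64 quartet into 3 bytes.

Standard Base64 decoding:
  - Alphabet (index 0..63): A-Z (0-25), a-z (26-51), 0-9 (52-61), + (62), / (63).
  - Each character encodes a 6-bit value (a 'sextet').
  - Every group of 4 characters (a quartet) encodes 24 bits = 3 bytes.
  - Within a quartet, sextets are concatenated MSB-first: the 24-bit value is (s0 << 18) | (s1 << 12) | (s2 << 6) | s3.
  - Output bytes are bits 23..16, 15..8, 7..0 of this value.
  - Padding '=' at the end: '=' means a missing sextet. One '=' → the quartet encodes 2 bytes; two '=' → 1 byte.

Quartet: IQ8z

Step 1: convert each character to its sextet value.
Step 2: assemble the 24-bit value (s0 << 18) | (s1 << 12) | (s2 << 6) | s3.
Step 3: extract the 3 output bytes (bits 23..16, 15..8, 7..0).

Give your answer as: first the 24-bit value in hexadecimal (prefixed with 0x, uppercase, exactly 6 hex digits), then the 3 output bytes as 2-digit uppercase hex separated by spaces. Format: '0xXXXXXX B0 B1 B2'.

Sextets: I=8, Q=16, 8=60, z=51
24-bit: (8<<18) | (16<<12) | (60<<6) | 51
      = 0x200000 | 0x010000 | 0x000F00 | 0x000033
      = 0x210F33
Bytes: (v>>16)&0xFF=21, (v>>8)&0xFF=0F, v&0xFF=33

Answer: 0x210F33 21 0F 33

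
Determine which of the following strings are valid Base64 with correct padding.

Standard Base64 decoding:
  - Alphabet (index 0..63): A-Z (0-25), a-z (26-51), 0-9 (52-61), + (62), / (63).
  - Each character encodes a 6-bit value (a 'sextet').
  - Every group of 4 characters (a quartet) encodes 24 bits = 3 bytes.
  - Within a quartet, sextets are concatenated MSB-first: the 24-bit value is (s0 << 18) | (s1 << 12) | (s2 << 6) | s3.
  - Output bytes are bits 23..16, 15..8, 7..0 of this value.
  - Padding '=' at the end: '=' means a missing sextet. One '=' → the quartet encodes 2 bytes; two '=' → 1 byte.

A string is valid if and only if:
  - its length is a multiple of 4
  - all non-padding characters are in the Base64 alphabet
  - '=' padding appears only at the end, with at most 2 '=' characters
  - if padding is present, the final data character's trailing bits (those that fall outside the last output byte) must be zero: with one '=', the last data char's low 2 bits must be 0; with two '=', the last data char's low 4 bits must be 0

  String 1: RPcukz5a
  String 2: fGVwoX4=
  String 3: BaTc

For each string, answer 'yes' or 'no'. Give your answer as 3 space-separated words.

String 1: 'RPcukz5a' → valid
String 2: 'fGVwoX4=' → valid
String 3: 'BaTc' → valid

Answer: yes yes yes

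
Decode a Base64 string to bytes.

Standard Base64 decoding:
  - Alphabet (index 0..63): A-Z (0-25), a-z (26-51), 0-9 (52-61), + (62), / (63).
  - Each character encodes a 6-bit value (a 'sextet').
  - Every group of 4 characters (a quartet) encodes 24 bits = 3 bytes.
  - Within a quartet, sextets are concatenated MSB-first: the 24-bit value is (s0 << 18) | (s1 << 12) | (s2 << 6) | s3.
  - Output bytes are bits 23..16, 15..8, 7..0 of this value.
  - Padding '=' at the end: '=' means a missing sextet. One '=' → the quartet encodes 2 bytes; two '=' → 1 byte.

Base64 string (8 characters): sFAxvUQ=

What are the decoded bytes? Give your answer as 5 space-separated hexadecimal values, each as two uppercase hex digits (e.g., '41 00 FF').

After char 0 ('s'=44): chars_in_quartet=1 acc=0x2C bytes_emitted=0
After char 1 ('F'=5): chars_in_quartet=2 acc=0xB05 bytes_emitted=0
After char 2 ('A'=0): chars_in_quartet=3 acc=0x2C140 bytes_emitted=0
After char 3 ('x'=49): chars_in_quartet=4 acc=0xB05031 -> emit B0 50 31, reset; bytes_emitted=3
After char 4 ('v'=47): chars_in_quartet=1 acc=0x2F bytes_emitted=3
After char 5 ('U'=20): chars_in_quartet=2 acc=0xBD4 bytes_emitted=3
After char 6 ('Q'=16): chars_in_quartet=3 acc=0x2F510 bytes_emitted=3
Padding '=': partial quartet acc=0x2F510 -> emit BD 44; bytes_emitted=5

Answer: B0 50 31 BD 44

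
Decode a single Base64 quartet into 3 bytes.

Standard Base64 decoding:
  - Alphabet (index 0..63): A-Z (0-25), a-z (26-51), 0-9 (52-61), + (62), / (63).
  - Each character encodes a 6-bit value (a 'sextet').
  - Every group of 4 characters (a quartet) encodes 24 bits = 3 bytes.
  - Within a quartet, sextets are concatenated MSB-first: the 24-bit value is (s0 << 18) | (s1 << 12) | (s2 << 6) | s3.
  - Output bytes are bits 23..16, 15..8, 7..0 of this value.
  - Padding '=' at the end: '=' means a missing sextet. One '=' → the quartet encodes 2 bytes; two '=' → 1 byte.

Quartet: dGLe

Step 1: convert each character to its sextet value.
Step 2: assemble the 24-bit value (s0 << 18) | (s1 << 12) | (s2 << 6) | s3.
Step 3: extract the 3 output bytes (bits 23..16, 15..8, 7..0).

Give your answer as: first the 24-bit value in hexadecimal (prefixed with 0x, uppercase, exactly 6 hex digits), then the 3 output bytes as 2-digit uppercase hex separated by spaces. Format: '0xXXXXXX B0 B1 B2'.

Sextets: d=29, G=6, L=11, e=30
24-bit: (29<<18) | (6<<12) | (11<<6) | 30
      = 0x740000 | 0x006000 | 0x0002C0 | 0x00001E
      = 0x7462DE
Bytes: (v>>16)&0xFF=74, (v>>8)&0xFF=62, v&0xFF=DE

Answer: 0x7462DE 74 62 DE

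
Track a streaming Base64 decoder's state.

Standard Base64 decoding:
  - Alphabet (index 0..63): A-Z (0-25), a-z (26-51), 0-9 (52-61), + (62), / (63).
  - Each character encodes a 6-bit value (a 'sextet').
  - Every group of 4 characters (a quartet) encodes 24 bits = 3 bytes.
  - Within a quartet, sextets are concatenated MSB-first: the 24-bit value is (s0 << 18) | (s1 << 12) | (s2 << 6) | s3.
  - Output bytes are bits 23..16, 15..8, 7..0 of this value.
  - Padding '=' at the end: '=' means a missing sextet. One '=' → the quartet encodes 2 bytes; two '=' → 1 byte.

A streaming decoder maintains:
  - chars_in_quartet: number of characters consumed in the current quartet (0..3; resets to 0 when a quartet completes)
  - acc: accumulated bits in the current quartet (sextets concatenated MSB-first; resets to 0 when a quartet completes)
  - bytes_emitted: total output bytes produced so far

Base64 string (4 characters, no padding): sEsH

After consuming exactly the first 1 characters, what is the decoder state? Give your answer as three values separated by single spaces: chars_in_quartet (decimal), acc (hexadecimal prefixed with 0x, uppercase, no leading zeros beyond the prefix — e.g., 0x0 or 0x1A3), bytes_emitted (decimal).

After char 0 ('s'=44): chars_in_quartet=1 acc=0x2C bytes_emitted=0

Answer: 1 0x2C 0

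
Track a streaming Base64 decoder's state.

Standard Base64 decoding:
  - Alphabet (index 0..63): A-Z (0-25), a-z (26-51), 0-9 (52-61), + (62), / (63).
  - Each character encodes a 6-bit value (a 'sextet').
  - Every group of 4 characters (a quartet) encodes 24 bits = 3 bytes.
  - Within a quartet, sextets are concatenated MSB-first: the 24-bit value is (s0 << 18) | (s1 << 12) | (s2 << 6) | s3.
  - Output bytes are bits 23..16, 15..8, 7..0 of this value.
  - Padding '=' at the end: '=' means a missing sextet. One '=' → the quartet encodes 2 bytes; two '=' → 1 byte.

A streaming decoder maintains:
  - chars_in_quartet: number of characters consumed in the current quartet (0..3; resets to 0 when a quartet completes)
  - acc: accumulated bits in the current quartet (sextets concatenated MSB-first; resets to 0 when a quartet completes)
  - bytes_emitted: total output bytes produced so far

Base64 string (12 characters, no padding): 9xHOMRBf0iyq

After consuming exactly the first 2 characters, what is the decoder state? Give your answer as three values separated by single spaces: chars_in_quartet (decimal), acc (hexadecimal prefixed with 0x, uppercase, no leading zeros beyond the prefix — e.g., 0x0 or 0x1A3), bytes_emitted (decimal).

After char 0 ('9'=61): chars_in_quartet=1 acc=0x3D bytes_emitted=0
After char 1 ('x'=49): chars_in_quartet=2 acc=0xF71 bytes_emitted=0

Answer: 2 0xF71 0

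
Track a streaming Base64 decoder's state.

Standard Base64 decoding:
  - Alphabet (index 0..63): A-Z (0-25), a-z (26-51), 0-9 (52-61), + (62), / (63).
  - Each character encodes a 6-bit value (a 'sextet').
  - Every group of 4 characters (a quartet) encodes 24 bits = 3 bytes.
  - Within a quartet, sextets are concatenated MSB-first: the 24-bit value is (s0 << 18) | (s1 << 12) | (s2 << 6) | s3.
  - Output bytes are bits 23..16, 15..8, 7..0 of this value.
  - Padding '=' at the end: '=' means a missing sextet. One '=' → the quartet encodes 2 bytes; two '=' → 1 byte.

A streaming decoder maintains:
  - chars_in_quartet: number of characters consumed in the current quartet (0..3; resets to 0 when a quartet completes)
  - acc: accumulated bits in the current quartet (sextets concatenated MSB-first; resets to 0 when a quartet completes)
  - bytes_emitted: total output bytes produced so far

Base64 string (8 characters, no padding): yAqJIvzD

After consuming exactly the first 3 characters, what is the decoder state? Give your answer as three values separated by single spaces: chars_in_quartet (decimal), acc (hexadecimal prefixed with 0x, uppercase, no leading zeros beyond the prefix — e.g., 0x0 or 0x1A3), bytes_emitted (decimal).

After char 0 ('y'=50): chars_in_quartet=1 acc=0x32 bytes_emitted=0
After char 1 ('A'=0): chars_in_quartet=2 acc=0xC80 bytes_emitted=0
After char 2 ('q'=42): chars_in_quartet=3 acc=0x3202A bytes_emitted=0

Answer: 3 0x3202A 0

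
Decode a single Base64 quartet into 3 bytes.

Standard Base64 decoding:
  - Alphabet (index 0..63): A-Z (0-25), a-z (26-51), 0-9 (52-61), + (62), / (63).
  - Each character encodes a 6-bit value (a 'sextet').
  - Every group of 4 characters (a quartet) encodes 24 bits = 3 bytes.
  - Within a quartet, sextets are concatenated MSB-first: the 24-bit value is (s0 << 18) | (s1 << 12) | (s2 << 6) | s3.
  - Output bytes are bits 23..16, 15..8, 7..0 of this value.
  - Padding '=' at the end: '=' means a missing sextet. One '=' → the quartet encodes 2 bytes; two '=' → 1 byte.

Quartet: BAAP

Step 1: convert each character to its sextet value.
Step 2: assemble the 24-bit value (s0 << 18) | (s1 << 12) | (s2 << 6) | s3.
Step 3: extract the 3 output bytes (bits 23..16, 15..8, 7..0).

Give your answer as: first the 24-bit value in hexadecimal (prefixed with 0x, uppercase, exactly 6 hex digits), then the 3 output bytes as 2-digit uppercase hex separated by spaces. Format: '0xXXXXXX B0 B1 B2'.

Sextets: B=1, A=0, A=0, P=15
24-bit: (1<<18) | (0<<12) | (0<<6) | 15
      = 0x040000 | 0x000000 | 0x000000 | 0x00000F
      = 0x04000F
Bytes: (v>>16)&0xFF=04, (v>>8)&0xFF=00, v&0xFF=0F

Answer: 0x04000F 04 00 0F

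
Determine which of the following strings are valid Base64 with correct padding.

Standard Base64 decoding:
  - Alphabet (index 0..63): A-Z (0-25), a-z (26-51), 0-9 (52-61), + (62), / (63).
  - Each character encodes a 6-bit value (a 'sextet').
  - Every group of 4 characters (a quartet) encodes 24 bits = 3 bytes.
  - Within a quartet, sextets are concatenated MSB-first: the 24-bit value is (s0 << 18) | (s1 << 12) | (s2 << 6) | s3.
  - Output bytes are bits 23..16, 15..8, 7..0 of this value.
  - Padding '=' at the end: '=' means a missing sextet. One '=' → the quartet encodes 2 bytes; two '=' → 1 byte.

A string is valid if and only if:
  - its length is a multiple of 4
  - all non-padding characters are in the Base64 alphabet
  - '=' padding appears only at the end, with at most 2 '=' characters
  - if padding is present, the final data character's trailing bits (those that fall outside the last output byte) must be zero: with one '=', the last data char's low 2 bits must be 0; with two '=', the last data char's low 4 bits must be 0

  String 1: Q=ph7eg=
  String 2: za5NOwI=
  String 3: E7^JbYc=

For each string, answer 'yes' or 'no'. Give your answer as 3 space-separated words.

Answer: no yes no

Derivation:
String 1: 'Q=ph7eg=' → invalid (bad char(s): ['=']; '=' in middle)
String 2: 'za5NOwI=' → valid
String 3: 'E7^JbYc=' → invalid (bad char(s): ['^'])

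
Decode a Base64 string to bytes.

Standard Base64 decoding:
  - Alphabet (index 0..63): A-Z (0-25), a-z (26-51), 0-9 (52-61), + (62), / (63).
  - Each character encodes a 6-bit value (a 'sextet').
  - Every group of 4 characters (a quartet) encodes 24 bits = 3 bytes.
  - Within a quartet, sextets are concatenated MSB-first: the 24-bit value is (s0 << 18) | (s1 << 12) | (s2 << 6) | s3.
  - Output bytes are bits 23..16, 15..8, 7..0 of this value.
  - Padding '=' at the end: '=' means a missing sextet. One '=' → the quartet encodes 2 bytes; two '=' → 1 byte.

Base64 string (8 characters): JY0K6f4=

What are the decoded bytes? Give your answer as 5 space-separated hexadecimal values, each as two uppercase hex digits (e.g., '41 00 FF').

After char 0 ('J'=9): chars_in_quartet=1 acc=0x9 bytes_emitted=0
After char 1 ('Y'=24): chars_in_quartet=2 acc=0x258 bytes_emitted=0
After char 2 ('0'=52): chars_in_quartet=3 acc=0x9634 bytes_emitted=0
After char 3 ('K'=10): chars_in_quartet=4 acc=0x258D0A -> emit 25 8D 0A, reset; bytes_emitted=3
After char 4 ('6'=58): chars_in_quartet=1 acc=0x3A bytes_emitted=3
After char 5 ('f'=31): chars_in_quartet=2 acc=0xE9F bytes_emitted=3
After char 6 ('4'=56): chars_in_quartet=3 acc=0x3A7F8 bytes_emitted=3
Padding '=': partial quartet acc=0x3A7F8 -> emit E9 FE; bytes_emitted=5

Answer: 25 8D 0A E9 FE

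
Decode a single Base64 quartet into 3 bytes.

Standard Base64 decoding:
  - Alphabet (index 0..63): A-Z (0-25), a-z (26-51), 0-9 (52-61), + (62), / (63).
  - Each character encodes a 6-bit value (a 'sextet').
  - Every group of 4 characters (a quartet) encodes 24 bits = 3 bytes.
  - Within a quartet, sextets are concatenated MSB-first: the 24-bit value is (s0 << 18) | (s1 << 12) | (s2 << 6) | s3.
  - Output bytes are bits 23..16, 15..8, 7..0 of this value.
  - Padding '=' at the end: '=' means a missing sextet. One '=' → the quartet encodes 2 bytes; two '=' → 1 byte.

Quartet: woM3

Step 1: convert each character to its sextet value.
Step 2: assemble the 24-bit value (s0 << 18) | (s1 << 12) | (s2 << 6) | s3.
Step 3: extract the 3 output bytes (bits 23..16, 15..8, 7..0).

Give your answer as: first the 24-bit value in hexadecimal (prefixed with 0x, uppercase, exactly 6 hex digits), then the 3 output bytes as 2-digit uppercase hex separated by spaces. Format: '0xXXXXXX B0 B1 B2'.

Sextets: w=48, o=40, M=12, 3=55
24-bit: (48<<18) | (40<<12) | (12<<6) | 55
      = 0xC00000 | 0x028000 | 0x000300 | 0x000037
      = 0xC28337
Bytes: (v>>16)&0xFF=C2, (v>>8)&0xFF=83, v&0xFF=37

Answer: 0xC28337 C2 83 37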